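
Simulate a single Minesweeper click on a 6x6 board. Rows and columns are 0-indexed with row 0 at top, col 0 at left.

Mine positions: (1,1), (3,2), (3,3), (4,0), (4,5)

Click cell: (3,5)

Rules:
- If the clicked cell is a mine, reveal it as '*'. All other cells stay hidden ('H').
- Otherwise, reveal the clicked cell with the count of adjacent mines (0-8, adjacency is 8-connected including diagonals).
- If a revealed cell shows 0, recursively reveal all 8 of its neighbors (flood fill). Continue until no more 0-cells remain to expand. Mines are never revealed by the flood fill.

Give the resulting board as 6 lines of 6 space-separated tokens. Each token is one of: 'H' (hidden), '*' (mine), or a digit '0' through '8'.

H H H H H H
H H H H H H
H H H H H H
H H H H H 1
H H H H H H
H H H H H H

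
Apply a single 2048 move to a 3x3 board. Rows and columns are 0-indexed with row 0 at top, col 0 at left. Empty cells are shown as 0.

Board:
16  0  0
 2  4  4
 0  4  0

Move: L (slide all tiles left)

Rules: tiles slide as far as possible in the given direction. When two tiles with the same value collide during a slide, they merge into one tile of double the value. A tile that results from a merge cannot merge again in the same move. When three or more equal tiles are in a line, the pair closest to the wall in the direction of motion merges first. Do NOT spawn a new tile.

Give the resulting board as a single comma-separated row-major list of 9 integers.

Slide left:
row 0: [16, 0, 0] -> [16, 0, 0]
row 1: [2, 4, 4] -> [2, 8, 0]
row 2: [0, 4, 0] -> [4, 0, 0]

Answer: 16, 0, 0, 2, 8, 0, 4, 0, 0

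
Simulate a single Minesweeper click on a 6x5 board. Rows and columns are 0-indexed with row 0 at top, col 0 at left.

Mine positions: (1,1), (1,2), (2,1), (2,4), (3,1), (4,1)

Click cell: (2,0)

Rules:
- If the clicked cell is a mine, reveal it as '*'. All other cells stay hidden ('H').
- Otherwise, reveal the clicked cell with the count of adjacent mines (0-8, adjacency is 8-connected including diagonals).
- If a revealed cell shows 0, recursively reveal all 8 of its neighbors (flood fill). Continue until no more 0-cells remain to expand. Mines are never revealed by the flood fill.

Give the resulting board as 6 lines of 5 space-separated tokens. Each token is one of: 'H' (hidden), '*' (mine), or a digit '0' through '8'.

H H H H H
H H H H H
3 H H H H
H H H H H
H H H H H
H H H H H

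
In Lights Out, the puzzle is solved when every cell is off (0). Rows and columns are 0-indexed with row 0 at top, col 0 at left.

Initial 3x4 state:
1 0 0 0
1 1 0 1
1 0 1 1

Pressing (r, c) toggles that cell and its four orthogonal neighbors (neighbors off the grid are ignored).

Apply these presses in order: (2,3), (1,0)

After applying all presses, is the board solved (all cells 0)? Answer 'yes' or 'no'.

After press 1 at (2,3):
1 0 0 0
1 1 0 0
1 0 0 0

After press 2 at (1,0):
0 0 0 0
0 0 0 0
0 0 0 0

Lights still on: 0

Answer: yes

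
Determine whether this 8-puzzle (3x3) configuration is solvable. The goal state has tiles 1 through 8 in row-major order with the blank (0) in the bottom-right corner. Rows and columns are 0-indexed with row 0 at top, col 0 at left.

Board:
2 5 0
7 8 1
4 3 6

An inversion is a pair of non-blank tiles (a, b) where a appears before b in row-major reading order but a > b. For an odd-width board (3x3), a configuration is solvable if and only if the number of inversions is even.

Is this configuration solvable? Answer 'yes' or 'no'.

Inversions (pairs i<j in row-major order where tile[i] > tile[j] > 0): 13
13 is odd, so the puzzle is not solvable.

Answer: no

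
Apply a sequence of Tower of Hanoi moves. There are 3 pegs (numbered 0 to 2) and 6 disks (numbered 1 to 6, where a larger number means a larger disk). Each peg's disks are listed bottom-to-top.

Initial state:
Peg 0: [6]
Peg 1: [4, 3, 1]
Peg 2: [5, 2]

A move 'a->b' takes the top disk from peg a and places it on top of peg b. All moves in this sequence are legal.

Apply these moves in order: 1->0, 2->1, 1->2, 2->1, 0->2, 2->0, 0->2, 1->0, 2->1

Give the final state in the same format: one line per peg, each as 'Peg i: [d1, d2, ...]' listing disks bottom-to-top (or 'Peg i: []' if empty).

Answer: Peg 0: [6, 2]
Peg 1: [4, 3, 1]
Peg 2: [5]

Derivation:
After move 1 (1->0):
Peg 0: [6, 1]
Peg 1: [4, 3]
Peg 2: [5, 2]

After move 2 (2->1):
Peg 0: [6, 1]
Peg 1: [4, 3, 2]
Peg 2: [5]

After move 3 (1->2):
Peg 0: [6, 1]
Peg 1: [4, 3]
Peg 2: [5, 2]

After move 4 (2->1):
Peg 0: [6, 1]
Peg 1: [4, 3, 2]
Peg 2: [5]

After move 5 (0->2):
Peg 0: [6]
Peg 1: [4, 3, 2]
Peg 2: [5, 1]

After move 6 (2->0):
Peg 0: [6, 1]
Peg 1: [4, 3, 2]
Peg 2: [5]

After move 7 (0->2):
Peg 0: [6]
Peg 1: [4, 3, 2]
Peg 2: [5, 1]

After move 8 (1->0):
Peg 0: [6, 2]
Peg 1: [4, 3]
Peg 2: [5, 1]

After move 9 (2->1):
Peg 0: [6, 2]
Peg 1: [4, 3, 1]
Peg 2: [5]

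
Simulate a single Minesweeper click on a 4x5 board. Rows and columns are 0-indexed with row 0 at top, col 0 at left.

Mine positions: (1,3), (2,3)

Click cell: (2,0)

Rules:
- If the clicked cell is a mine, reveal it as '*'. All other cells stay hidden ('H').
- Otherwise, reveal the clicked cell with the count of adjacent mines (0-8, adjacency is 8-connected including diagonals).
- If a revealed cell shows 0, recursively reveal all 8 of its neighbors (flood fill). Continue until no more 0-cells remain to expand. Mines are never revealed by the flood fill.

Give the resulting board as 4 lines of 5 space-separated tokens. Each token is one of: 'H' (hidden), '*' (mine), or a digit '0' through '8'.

0 0 1 H H
0 0 2 H H
0 0 2 H H
0 0 1 H H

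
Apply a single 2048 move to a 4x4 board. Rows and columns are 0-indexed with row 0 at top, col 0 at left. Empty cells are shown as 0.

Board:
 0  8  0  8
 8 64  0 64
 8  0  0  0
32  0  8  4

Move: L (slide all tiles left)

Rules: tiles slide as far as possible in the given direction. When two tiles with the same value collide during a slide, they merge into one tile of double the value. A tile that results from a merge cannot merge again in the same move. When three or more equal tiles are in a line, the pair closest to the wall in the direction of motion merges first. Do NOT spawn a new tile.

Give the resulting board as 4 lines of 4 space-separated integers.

Slide left:
row 0: [0, 8, 0, 8] -> [16, 0, 0, 0]
row 1: [8, 64, 0, 64] -> [8, 128, 0, 0]
row 2: [8, 0, 0, 0] -> [8, 0, 0, 0]
row 3: [32, 0, 8, 4] -> [32, 8, 4, 0]

Answer:  16   0   0   0
  8 128   0   0
  8   0   0   0
 32   8   4   0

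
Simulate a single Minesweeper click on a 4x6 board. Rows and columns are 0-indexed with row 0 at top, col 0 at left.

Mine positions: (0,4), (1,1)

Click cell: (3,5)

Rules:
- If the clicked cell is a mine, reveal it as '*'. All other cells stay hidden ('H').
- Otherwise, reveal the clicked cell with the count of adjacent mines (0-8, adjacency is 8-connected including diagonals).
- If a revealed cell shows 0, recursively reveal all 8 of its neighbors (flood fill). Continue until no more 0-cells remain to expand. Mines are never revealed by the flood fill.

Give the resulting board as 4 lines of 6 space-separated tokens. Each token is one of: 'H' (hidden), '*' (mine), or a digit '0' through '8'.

H H H H H H
H H 1 1 1 1
1 1 1 0 0 0
0 0 0 0 0 0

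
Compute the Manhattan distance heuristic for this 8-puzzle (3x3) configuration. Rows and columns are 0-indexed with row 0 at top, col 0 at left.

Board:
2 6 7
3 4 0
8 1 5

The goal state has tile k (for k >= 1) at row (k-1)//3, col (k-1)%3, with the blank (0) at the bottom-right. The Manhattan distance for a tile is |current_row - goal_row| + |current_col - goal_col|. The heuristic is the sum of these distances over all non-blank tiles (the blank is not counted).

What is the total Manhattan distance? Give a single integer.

Tile 2: at (0,0), goal (0,1), distance |0-0|+|0-1| = 1
Tile 6: at (0,1), goal (1,2), distance |0-1|+|1-2| = 2
Tile 7: at (0,2), goal (2,0), distance |0-2|+|2-0| = 4
Tile 3: at (1,0), goal (0,2), distance |1-0|+|0-2| = 3
Tile 4: at (1,1), goal (1,0), distance |1-1|+|1-0| = 1
Tile 8: at (2,0), goal (2,1), distance |2-2|+|0-1| = 1
Tile 1: at (2,1), goal (0,0), distance |2-0|+|1-0| = 3
Tile 5: at (2,2), goal (1,1), distance |2-1|+|2-1| = 2
Sum: 1 + 2 + 4 + 3 + 1 + 1 + 3 + 2 = 17

Answer: 17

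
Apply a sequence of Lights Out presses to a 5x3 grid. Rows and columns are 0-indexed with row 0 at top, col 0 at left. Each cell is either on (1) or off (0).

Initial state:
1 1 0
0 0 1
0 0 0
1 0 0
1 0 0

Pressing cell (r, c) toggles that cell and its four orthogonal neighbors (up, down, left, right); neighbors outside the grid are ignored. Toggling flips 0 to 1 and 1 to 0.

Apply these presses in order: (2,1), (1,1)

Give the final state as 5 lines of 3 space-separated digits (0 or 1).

Answer: 1 0 0
1 0 0
1 0 1
1 1 0
1 0 0

Derivation:
After press 1 at (2,1):
1 1 0
0 1 1
1 1 1
1 1 0
1 0 0

After press 2 at (1,1):
1 0 0
1 0 0
1 0 1
1 1 0
1 0 0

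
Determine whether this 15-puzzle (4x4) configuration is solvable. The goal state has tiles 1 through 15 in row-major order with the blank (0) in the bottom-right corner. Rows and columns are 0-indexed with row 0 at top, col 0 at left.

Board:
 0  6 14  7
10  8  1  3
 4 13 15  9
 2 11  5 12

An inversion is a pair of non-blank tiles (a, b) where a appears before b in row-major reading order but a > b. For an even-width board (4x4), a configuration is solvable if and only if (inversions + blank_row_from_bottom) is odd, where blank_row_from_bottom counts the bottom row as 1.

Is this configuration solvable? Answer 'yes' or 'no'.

Inversions: 49
Blank is in row 0 (0-indexed from top), which is row 4 counting from the bottom (bottom = 1).
49 + 4 = 53, which is odd, so the puzzle is solvable.

Answer: yes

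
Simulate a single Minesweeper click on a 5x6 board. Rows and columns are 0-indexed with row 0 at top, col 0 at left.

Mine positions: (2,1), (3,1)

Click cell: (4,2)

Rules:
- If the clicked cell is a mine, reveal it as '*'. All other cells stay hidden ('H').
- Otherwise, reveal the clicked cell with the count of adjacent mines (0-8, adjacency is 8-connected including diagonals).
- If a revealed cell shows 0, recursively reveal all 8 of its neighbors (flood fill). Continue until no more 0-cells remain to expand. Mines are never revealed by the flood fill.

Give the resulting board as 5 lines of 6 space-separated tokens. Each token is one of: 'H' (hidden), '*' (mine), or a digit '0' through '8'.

H H H H H H
H H H H H H
H H H H H H
H H H H H H
H H 1 H H H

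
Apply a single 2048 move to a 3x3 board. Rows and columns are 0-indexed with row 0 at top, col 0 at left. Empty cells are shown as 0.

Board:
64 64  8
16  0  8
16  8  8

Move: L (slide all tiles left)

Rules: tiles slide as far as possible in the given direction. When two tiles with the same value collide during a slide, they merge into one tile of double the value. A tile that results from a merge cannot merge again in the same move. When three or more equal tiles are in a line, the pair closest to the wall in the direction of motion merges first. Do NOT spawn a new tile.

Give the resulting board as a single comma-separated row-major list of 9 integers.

Answer: 128, 8, 0, 16, 8, 0, 16, 16, 0

Derivation:
Slide left:
row 0: [64, 64, 8] -> [128, 8, 0]
row 1: [16, 0, 8] -> [16, 8, 0]
row 2: [16, 8, 8] -> [16, 16, 0]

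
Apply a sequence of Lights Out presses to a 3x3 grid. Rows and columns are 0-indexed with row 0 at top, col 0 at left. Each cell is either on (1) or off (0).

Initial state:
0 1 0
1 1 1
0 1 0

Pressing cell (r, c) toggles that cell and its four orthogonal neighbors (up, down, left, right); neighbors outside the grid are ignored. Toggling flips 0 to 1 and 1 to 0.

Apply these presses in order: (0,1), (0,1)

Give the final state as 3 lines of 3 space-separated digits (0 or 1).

Answer: 0 1 0
1 1 1
0 1 0

Derivation:
After press 1 at (0,1):
1 0 1
1 0 1
0 1 0

After press 2 at (0,1):
0 1 0
1 1 1
0 1 0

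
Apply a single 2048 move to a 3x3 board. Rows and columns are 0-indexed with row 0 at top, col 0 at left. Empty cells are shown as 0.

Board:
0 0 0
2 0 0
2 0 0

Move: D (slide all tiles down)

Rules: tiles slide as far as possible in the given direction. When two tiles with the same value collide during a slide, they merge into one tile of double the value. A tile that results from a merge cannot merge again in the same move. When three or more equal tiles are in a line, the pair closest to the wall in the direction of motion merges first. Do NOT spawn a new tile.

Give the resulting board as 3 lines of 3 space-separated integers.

Slide down:
col 0: [0, 2, 2] -> [0, 0, 4]
col 1: [0, 0, 0] -> [0, 0, 0]
col 2: [0, 0, 0] -> [0, 0, 0]

Answer: 0 0 0
0 0 0
4 0 0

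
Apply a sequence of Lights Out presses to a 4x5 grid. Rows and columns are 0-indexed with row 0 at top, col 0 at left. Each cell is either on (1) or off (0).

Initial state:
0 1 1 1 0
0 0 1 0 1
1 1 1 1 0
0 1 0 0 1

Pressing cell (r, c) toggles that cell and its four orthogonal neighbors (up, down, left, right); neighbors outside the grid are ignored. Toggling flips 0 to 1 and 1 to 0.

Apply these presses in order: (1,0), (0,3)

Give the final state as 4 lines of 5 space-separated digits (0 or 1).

After press 1 at (1,0):
1 1 1 1 0
1 1 1 0 1
0 1 1 1 0
0 1 0 0 1

After press 2 at (0,3):
1 1 0 0 1
1 1 1 1 1
0 1 1 1 0
0 1 0 0 1

Answer: 1 1 0 0 1
1 1 1 1 1
0 1 1 1 0
0 1 0 0 1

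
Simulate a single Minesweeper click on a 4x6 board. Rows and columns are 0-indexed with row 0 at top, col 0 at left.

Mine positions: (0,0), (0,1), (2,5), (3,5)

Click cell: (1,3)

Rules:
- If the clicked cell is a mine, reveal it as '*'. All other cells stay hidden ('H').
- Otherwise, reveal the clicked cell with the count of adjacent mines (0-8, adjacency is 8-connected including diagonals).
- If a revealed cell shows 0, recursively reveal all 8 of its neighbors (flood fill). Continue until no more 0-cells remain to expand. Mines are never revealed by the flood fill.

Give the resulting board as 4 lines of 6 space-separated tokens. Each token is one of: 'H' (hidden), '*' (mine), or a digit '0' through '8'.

H H 1 0 0 0
2 2 1 0 1 1
0 0 0 0 2 H
0 0 0 0 2 H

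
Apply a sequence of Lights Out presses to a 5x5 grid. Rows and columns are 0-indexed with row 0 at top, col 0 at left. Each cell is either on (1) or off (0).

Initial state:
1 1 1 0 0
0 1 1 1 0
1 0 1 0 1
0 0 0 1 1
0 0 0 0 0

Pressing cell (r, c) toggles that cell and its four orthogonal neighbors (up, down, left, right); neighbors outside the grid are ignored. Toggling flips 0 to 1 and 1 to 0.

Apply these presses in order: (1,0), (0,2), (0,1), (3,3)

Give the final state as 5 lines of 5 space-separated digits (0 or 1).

After press 1 at (1,0):
0 1 1 0 0
1 0 1 1 0
0 0 1 0 1
0 0 0 1 1
0 0 0 0 0

After press 2 at (0,2):
0 0 0 1 0
1 0 0 1 0
0 0 1 0 1
0 0 0 1 1
0 0 0 0 0

After press 3 at (0,1):
1 1 1 1 0
1 1 0 1 0
0 0 1 0 1
0 0 0 1 1
0 0 0 0 0

After press 4 at (3,3):
1 1 1 1 0
1 1 0 1 0
0 0 1 1 1
0 0 1 0 0
0 0 0 1 0

Answer: 1 1 1 1 0
1 1 0 1 0
0 0 1 1 1
0 0 1 0 0
0 0 0 1 0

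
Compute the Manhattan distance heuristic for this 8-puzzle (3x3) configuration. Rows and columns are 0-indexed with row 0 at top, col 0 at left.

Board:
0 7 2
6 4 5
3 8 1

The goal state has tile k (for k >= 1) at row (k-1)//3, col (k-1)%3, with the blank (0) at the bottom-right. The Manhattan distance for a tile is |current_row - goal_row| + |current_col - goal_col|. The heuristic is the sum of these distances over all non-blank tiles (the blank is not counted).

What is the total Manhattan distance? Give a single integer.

Tile 7: (0,1)->(2,0) = 3
Tile 2: (0,2)->(0,1) = 1
Tile 6: (1,0)->(1,2) = 2
Tile 4: (1,1)->(1,0) = 1
Tile 5: (1,2)->(1,1) = 1
Tile 3: (2,0)->(0,2) = 4
Tile 8: (2,1)->(2,1) = 0
Tile 1: (2,2)->(0,0) = 4
Sum: 3 + 1 + 2 + 1 + 1 + 4 + 0 + 4 = 16

Answer: 16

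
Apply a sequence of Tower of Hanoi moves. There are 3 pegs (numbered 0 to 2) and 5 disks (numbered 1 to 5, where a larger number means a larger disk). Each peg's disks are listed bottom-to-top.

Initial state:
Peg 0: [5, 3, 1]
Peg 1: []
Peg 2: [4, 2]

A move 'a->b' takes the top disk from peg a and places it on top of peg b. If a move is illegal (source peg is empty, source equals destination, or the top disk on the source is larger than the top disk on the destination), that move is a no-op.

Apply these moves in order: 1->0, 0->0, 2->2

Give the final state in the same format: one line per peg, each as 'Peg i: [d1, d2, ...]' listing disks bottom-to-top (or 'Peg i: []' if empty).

After move 1 (1->0):
Peg 0: [5, 3, 1]
Peg 1: []
Peg 2: [4, 2]

After move 2 (0->0):
Peg 0: [5, 3, 1]
Peg 1: []
Peg 2: [4, 2]

After move 3 (2->2):
Peg 0: [5, 3, 1]
Peg 1: []
Peg 2: [4, 2]

Answer: Peg 0: [5, 3, 1]
Peg 1: []
Peg 2: [4, 2]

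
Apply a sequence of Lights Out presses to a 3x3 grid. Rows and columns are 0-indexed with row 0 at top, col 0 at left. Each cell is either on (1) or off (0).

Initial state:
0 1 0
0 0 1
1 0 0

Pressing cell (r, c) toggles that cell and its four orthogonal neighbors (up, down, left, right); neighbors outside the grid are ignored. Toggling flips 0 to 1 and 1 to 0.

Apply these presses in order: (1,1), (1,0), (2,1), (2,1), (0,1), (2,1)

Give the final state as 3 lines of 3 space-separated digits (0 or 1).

After press 1 at (1,1):
0 0 0
1 1 0
1 1 0

After press 2 at (1,0):
1 0 0
0 0 0
0 1 0

After press 3 at (2,1):
1 0 0
0 1 0
1 0 1

After press 4 at (2,1):
1 0 0
0 0 0
0 1 0

After press 5 at (0,1):
0 1 1
0 1 0
0 1 0

After press 6 at (2,1):
0 1 1
0 0 0
1 0 1

Answer: 0 1 1
0 0 0
1 0 1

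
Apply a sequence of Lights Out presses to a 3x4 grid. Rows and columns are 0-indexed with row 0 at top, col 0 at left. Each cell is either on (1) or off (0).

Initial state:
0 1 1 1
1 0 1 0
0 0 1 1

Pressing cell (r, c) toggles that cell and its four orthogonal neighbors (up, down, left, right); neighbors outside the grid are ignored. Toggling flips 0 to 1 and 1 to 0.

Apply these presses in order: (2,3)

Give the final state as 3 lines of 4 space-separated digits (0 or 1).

Answer: 0 1 1 1
1 0 1 1
0 0 0 0

Derivation:
After press 1 at (2,3):
0 1 1 1
1 0 1 1
0 0 0 0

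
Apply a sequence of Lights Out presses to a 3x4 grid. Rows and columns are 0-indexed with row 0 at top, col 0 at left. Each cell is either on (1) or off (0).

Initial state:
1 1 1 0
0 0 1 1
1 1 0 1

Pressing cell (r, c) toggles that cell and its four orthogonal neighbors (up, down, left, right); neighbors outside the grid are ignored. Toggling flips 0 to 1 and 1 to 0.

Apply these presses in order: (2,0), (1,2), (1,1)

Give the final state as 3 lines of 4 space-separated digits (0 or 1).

After press 1 at (2,0):
1 1 1 0
1 0 1 1
0 0 0 1

After press 2 at (1,2):
1 1 0 0
1 1 0 0
0 0 1 1

After press 3 at (1,1):
1 0 0 0
0 0 1 0
0 1 1 1

Answer: 1 0 0 0
0 0 1 0
0 1 1 1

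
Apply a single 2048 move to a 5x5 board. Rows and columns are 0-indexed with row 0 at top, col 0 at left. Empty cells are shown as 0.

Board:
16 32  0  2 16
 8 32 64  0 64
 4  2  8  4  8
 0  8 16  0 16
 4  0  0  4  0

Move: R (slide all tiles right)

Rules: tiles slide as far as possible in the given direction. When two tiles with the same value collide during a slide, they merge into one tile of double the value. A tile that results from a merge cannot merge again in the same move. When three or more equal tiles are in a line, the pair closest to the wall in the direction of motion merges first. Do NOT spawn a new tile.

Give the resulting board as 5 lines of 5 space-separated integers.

Slide right:
row 0: [16, 32, 0, 2, 16] -> [0, 16, 32, 2, 16]
row 1: [8, 32, 64, 0, 64] -> [0, 0, 8, 32, 128]
row 2: [4, 2, 8, 4, 8] -> [4, 2, 8, 4, 8]
row 3: [0, 8, 16, 0, 16] -> [0, 0, 0, 8, 32]
row 4: [4, 0, 0, 4, 0] -> [0, 0, 0, 0, 8]

Answer:   0  16  32   2  16
  0   0   8  32 128
  4   2   8   4   8
  0   0   0   8  32
  0   0   0   0   8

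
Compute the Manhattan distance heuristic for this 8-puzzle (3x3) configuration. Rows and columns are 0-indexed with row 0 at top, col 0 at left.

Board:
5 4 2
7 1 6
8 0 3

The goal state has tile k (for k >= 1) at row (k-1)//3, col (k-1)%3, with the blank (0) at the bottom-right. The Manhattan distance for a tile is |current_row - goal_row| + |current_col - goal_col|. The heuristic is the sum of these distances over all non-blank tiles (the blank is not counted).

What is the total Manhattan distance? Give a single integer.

Tile 5: (0,0)->(1,1) = 2
Tile 4: (0,1)->(1,0) = 2
Tile 2: (0,2)->(0,1) = 1
Tile 7: (1,0)->(2,0) = 1
Tile 1: (1,1)->(0,0) = 2
Tile 6: (1,2)->(1,2) = 0
Tile 8: (2,0)->(2,1) = 1
Tile 3: (2,2)->(0,2) = 2
Sum: 2 + 2 + 1 + 1 + 2 + 0 + 1 + 2 = 11

Answer: 11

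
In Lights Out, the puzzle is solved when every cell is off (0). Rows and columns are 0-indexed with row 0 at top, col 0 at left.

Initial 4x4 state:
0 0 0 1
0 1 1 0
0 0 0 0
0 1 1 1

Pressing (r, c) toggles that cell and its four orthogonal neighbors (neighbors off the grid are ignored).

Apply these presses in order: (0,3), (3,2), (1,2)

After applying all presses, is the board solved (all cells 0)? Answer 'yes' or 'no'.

Answer: yes

Derivation:
After press 1 at (0,3):
0 0 1 0
0 1 1 1
0 0 0 0
0 1 1 1

After press 2 at (3,2):
0 0 1 0
0 1 1 1
0 0 1 0
0 0 0 0

After press 3 at (1,2):
0 0 0 0
0 0 0 0
0 0 0 0
0 0 0 0

Lights still on: 0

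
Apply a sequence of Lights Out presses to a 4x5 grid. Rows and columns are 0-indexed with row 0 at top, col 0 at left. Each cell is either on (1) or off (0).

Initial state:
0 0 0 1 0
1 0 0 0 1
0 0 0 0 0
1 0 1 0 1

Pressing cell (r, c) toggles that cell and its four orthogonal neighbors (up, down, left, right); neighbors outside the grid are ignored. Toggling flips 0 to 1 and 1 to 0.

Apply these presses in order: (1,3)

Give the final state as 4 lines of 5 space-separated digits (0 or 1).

After press 1 at (1,3):
0 0 0 0 0
1 0 1 1 0
0 0 0 1 0
1 0 1 0 1

Answer: 0 0 0 0 0
1 0 1 1 0
0 0 0 1 0
1 0 1 0 1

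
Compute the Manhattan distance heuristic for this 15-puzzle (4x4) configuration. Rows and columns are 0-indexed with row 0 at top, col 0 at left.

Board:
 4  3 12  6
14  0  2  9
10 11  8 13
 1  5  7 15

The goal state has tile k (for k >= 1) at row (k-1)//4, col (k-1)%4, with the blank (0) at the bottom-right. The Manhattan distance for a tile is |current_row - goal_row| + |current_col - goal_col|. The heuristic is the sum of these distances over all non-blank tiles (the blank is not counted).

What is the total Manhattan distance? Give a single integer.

Tile 4: at (0,0), goal (0,3), distance |0-0|+|0-3| = 3
Tile 3: at (0,1), goal (0,2), distance |0-0|+|1-2| = 1
Tile 12: at (0,2), goal (2,3), distance |0-2|+|2-3| = 3
Tile 6: at (0,3), goal (1,1), distance |0-1|+|3-1| = 3
Tile 14: at (1,0), goal (3,1), distance |1-3|+|0-1| = 3
Tile 2: at (1,2), goal (0,1), distance |1-0|+|2-1| = 2
Tile 9: at (1,3), goal (2,0), distance |1-2|+|3-0| = 4
Tile 10: at (2,0), goal (2,1), distance |2-2|+|0-1| = 1
Tile 11: at (2,1), goal (2,2), distance |2-2|+|1-2| = 1
Tile 8: at (2,2), goal (1,3), distance |2-1|+|2-3| = 2
Tile 13: at (2,3), goal (3,0), distance |2-3|+|3-0| = 4
Tile 1: at (3,0), goal (0,0), distance |3-0|+|0-0| = 3
Tile 5: at (3,1), goal (1,0), distance |3-1|+|1-0| = 3
Tile 7: at (3,2), goal (1,2), distance |3-1|+|2-2| = 2
Tile 15: at (3,3), goal (3,2), distance |3-3|+|3-2| = 1
Sum: 3 + 1 + 3 + 3 + 3 + 2 + 4 + 1 + 1 + 2 + 4 + 3 + 3 + 2 + 1 = 36

Answer: 36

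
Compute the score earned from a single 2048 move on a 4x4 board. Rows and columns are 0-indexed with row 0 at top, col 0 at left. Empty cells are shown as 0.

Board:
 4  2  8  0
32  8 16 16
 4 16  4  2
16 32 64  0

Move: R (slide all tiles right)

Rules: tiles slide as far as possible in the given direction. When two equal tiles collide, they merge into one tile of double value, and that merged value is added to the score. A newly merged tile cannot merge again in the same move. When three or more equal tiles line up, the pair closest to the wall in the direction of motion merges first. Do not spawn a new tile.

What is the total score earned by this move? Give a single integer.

Slide right:
row 0: [4, 2, 8, 0] -> [0, 4, 2, 8]  score +0 (running 0)
row 1: [32, 8, 16, 16] -> [0, 32, 8, 32]  score +32 (running 32)
row 2: [4, 16, 4, 2] -> [4, 16, 4, 2]  score +0 (running 32)
row 3: [16, 32, 64, 0] -> [0, 16, 32, 64]  score +0 (running 32)
Board after move:
 0  4  2  8
 0 32  8 32
 4 16  4  2
 0 16 32 64

Answer: 32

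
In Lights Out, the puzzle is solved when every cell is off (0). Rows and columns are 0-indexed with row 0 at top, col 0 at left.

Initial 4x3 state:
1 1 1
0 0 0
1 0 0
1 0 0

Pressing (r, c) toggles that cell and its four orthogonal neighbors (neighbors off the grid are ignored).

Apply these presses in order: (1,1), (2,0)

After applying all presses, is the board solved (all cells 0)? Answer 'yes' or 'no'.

Answer: no

Derivation:
After press 1 at (1,1):
1 0 1
1 1 1
1 1 0
1 0 0

After press 2 at (2,0):
1 0 1
0 1 1
0 0 0
0 0 0

Lights still on: 4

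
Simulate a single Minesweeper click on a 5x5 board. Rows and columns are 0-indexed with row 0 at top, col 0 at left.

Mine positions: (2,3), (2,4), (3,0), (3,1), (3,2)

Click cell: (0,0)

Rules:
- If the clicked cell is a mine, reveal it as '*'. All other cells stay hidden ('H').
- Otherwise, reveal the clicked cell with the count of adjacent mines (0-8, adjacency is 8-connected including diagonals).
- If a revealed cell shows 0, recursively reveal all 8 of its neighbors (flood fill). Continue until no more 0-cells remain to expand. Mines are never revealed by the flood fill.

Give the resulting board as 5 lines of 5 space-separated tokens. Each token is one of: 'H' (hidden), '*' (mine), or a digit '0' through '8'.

0 0 0 0 0
0 0 1 2 2
2 3 3 H H
H H H H H
H H H H H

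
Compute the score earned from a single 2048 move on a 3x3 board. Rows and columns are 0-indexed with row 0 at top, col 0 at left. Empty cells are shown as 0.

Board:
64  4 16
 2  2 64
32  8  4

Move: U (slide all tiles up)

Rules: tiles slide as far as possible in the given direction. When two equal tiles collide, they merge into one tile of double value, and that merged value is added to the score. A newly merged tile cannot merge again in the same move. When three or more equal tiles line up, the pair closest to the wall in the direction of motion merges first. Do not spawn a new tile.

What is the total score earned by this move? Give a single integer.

Answer: 0

Derivation:
Slide up:
col 0: [64, 2, 32] -> [64, 2, 32]  score +0 (running 0)
col 1: [4, 2, 8] -> [4, 2, 8]  score +0 (running 0)
col 2: [16, 64, 4] -> [16, 64, 4]  score +0 (running 0)
Board after move:
64  4 16
 2  2 64
32  8  4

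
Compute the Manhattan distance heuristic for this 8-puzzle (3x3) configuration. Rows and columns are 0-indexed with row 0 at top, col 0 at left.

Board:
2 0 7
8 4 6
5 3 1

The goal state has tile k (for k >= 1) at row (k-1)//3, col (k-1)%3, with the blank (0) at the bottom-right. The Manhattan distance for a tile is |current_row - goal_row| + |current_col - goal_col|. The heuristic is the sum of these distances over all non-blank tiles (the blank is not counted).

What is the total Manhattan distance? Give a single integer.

Answer: 17

Derivation:
Tile 2: (0,0)->(0,1) = 1
Tile 7: (0,2)->(2,0) = 4
Tile 8: (1,0)->(2,1) = 2
Tile 4: (1,1)->(1,0) = 1
Tile 6: (1,2)->(1,2) = 0
Tile 5: (2,0)->(1,1) = 2
Tile 3: (2,1)->(0,2) = 3
Tile 1: (2,2)->(0,0) = 4
Sum: 1 + 4 + 2 + 1 + 0 + 2 + 3 + 4 = 17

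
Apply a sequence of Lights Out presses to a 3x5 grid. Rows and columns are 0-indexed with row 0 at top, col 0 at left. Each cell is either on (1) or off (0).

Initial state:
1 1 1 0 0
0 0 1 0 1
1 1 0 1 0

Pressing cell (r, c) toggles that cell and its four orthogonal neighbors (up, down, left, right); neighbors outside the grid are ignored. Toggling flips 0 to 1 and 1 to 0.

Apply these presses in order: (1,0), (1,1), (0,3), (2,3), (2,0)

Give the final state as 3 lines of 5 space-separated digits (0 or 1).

After press 1 at (1,0):
0 1 1 0 0
1 1 1 0 1
0 1 0 1 0

After press 2 at (1,1):
0 0 1 0 0
0 0 0 0 1
0 0 0 1 0

After press 3 at (0,3):
0 0 0 1 1
0 0 0 1 1
0 0 0 1 0

After press 4 at (2,3):
0 0 0 1 1
0 0 0 0 1
0 0 1 0 1

After press 5 at (2,0):
0 0 0 1 1
1 0 0 0 1
1 1 1 0 1

Answer: 0 0 0 1 1
1 0 0 0 1
1 1 1 0 1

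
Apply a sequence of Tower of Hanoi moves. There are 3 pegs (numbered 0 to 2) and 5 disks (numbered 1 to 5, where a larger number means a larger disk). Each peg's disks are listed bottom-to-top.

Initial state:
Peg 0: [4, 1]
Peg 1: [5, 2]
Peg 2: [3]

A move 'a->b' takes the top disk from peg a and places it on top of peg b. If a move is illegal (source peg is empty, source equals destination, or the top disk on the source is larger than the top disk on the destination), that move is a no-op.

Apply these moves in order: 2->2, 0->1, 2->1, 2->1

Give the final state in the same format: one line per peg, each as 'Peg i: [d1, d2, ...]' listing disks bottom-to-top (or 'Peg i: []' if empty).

Answer: Peg 0: [4]
Peg 1: [5, 2, 1]
Peg 2: [3]

Derivation:
After move 1 (2->2):
Peg 0: [4, 1]
Peg 1: [5, 2]
Peg 2: [3]

After move 2 (0->1):
Peg 0: [4]
Peg 1: [5, 2, 1]
Peg 2: [3]

After move 3 (2->1):
Peg 0: [4]
Peg 1: [5, 2, 1]
Peg 2: [3]

After move 4 (2->1):
Peg 0: [4]
Peg 1: [5, 2, 1]
Peg 2: [3]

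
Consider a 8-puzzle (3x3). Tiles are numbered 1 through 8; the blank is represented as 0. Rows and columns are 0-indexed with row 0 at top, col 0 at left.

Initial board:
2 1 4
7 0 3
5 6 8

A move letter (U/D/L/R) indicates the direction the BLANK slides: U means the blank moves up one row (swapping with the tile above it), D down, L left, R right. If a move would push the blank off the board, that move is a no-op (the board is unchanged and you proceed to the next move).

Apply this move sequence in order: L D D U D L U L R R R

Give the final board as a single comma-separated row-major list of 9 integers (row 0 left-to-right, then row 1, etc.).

Answer: 2, 1, 4, 7, 3, 0, 5, 6, 8

Derivation:
After move 1 (L):
2 1 4
0 7 3
5 6 8

After move 2 (D):
2 1 4
5 7 3
0 6 8

After move 3 (D):
2 1 4
5 7 3
0 6 8

After move 4 (U):
2 1 4
0 7 3
5 6 8

After move 5 (D):
2 1 4
5 7 3
0 6 8

After move 6 (L):
2 1 4
5 7 3
0 6 8

After move 7 (U):
2 1 4
0 7 3
5 6 8

After move 8 (L):
2 1 4
0 7 3
5 6 8

After move 9 (R):
2 1 4
7 0 3
5 6 8

After move 10 (R):
2 1 4
7 3 0
5 6 8

After move 11 (R):
2 1 4
7 3 0
5 6 8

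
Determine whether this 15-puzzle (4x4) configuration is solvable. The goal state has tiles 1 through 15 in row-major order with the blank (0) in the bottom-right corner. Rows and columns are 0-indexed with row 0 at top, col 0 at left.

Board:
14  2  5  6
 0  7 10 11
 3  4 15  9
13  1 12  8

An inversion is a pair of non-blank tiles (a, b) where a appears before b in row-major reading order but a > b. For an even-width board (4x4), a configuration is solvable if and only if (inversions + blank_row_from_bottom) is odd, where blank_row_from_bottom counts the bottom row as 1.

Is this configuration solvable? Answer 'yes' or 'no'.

Answer: yes

Derivation:
Inversions: 46
Blank is in row 1 (0-indexed from top), which is row 3 counting from the bottom (bottom = 1).
46 + 3 = 49, which is odd, so the puzzle is solvable.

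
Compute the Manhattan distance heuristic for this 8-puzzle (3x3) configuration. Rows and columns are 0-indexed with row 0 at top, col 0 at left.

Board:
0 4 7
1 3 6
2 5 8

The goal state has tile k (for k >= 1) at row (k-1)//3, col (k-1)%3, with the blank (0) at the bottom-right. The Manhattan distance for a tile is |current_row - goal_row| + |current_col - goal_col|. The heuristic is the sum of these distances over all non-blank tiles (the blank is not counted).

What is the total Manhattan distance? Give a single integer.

Tile 4: at (0,1), goal (1,0), distance |0-1|+|1-0| = 2
Tile 7: at (0,2), goal (2,0), distance |0-2|+|2-0| = 4
Tile 1: at (1,0), goal (0,0), distance |1-0|+|0-0| = 1
Tile 3: at (1,1), goal (0,2), distance |1-0|+|1-2| = 2
Tile 6: at (1,2), goal (1,2), distance |1-1|+|2-2| = 0
Tile 2: at (2,0), goal (0,1), distance |2-0|+|0-1| = 3
Tile 5: at (2,1), goal (1,1), distance |2-1|+|1-1| = 1
Tile 8: at (2,2), goal (2,1), distance |2-2|+|2-1| = 1
Sum: 2 + 4 + 1 + 2 + 0 + 3 + 1 + 1 = 14

Answer: 14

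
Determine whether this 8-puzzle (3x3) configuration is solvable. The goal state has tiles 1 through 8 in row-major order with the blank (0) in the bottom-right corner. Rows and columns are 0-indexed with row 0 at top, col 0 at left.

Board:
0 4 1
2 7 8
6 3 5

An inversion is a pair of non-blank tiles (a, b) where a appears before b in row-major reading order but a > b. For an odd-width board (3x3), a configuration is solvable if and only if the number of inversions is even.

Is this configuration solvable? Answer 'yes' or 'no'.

Inversions (pairs i<j in row-major order where tile[i] > tile[j] > 0): 11
11 is odd, so the puzzle is not solvable.

Answer: no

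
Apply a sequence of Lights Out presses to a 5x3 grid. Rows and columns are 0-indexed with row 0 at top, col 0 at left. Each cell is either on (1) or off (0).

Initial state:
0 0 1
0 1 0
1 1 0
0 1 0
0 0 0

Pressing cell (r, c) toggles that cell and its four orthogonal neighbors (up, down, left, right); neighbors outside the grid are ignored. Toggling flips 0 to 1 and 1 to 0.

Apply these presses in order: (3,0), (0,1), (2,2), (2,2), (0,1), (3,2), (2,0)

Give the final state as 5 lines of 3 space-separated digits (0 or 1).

After press 1 at (3,0):
0 0 1
0 1 0
0 1 0
1 0 0
1 0 0

After press 2 at (0,1):
1 1 0
0 0 0
0 1 0
1 0 0
1 0 0

After press 3 at (2,2):
1 1 0
0 0 1
0 0 1
1 0 1
1 0 0

After press 4 at (2,2):
1 1 0
0 0 0
0 1 0
1 0 0
1 0 0

After press 5 at (0,1):
0 0 1
0 1 0
0 1 0
1 0 0
1 0 0

After press 6 at (3,2):
0 0 1
0 1 0
0 1 1
1 1 1
1 0 1

After press 7 at (2,0):
0 0 1
1 1 0
1 0 1
0 1 1
1 0 1

Answer: 0 0 1
1 1 0
1 0 1
0 1 1
1 0 1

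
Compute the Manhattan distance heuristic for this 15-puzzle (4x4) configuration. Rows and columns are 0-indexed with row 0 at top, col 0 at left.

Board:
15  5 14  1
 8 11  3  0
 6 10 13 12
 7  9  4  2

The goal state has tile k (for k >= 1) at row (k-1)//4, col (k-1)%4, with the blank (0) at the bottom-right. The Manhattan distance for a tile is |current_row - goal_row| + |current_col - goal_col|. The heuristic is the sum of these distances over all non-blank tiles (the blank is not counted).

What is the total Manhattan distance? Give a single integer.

Answer: 40

Derivation:
Tile 15: at (0,0), goal (3,2), distance |0-3|+|0-2| = 5
Tile 5: at (0,1), goal (1,0), distance |0-1|+|1-0| = 2
Tile 14: at (0,2), goal (3,1), distance |0-3|+|2-1| = 4
Tile 1: at (0,3), goal (0,0), distance |0-0|+|3-0| = 3
Tile 8: at (1,0), goal (1,3), distance |1-1|+|0-3| = 3
Tile 11: at (1,1), goal (2,2), distance |1-2|+|1-2| = 2
Tile 3: at (1,2), goal (0,2), distance |1-0|+|2-2| = 1
Tile 6: at (2,0), goal (1,1), distance |2-1|+|0-1| = 2
Tile 10: at (2,1), goal (2,1), distance |2-2|+|1-1| = 0
Tile 13: at (2,2), goal (3,0), distance |2-3|+|2-0| = 3
Tile 12: at (2,3), goal (2,3), distance |2-2|+|3-3| = 0
Tile 7: at (3,0), goal (1,2), distance |3-1|+|0-2| = 4
Tile 9: at (3,1), goal (2,0), distance |3-2|+|1-0| = 2
Tile 4: at (3,2), goal (0,3), distance |3-0|+|2-3| = 4
Tile 2: at (3,3), goal (0,1), distance |3-0|+|3-1| = 5
Sum: 5 + 2 + 4 + 3 + 3 + 2 + 1 + 2 + 0 + 3 + 0 + 4 + 2 + 4 + 5 = 40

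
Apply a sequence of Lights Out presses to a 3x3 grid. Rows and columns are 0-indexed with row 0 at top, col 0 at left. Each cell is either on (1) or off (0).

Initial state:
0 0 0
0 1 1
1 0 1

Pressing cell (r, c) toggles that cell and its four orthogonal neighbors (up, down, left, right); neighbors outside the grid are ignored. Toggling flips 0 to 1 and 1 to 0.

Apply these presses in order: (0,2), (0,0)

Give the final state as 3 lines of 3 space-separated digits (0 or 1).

Answer: 1 0 1
1 1 0
1 0 1

Derivation:
After press 1 at (0,2):
0 1 1
0 1 0
1 0 1

After press 2 at (0,0):
1 0 1
1 1 0
1 0 1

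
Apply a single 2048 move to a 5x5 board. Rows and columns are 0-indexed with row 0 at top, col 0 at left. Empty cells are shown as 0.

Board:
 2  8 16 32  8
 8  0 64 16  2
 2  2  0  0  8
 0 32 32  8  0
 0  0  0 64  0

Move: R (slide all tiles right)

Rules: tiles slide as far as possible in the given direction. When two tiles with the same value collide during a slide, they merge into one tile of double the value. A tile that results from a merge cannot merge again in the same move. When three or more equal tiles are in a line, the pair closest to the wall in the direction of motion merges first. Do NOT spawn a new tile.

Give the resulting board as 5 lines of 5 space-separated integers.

Answer:  2  8 16 32  8
 0  8 64 16  2
 0  0  0  4  8
 0  0  0 64  8
 0  0  0  0 64

Derivation:
Slide right:
row 0: [2, 8, 16, 32, 8] -> [2, 8, 16, 32, 8]
row 1: [8, 0, 64, 16, 2] -> [0, 8, 64, 16, 2]
row 2: [2, 2, 0, 0, 8] -> [0, 0, 0, 4, 8]
row 3: [0, 32, 32, 8, 0] -> [0, 0, 0, 64, 8]
row 4: [0, 0, 0, 64, 0] -> [0, 0, 0, 0, 64]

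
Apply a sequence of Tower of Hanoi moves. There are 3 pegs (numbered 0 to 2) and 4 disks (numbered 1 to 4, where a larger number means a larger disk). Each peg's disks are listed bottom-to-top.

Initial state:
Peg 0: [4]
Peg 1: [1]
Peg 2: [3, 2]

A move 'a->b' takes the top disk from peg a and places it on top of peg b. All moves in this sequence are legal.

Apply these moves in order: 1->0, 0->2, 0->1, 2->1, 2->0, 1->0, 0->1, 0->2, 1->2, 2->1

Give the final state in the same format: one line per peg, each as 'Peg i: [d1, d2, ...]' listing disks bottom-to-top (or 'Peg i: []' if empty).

After move 1 (1->0):
Peg 0: [4, 1]
Peg 1: []
Peg 2: [3, 2]

After move 2 (0->2):
Peg 0: [4]
Peg 1: []
Peg 2: [3, 2, 1]

After move 3 (0->1):
Peg 0: []
Peg 1: [4]
Peg 2: [3, 2, 1]

After move 4 (2->1):
Peg 0: []
Peg 1: [4, 1]
Peg 2: [3, 2]

After move 5 (2->0):
Peg 0: [2]
Peg 1: [4, 1]
Peg 2: [3]

After move 6 (1->0):
Peg 0: [2, 1]
Peg 1: [4]
Peg 2: [3]

After move 7 (0->1):
Peg 0: [2]
Peg 1: [4, 1]
Peg 2: [3]

After move 8 (0->2):
Peg 0: []
Peg 1: [4, 1]
Peg 2: [3, 2]

After move 9 (1->2):
Peg 0: []
Peg 1: [4]
Peg 2: [3, 2, 1]

After move 10 (2->1):
Peg 0: []
Peg 1: [4, 1]
Peg 2: [3, 2]

Answer: Peg 0: []
Peg 1: [4, 1]
Peg 2: [3, 2]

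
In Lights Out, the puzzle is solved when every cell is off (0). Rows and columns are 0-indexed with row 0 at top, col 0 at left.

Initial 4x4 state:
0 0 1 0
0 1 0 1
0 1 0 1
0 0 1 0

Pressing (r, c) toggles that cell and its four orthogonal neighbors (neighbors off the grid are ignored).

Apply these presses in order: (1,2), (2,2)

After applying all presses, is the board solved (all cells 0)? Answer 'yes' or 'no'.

Answer: yes

Derivation:
After press 1 at (1,2):
0 0 0 0
0 0 1 0
0 1 1 1
0 0 1 0

After press 2 at (2,2):
0 0 0 0
0 0 0 0
0 0 0 0
0 0 0 0

Lights still on: 0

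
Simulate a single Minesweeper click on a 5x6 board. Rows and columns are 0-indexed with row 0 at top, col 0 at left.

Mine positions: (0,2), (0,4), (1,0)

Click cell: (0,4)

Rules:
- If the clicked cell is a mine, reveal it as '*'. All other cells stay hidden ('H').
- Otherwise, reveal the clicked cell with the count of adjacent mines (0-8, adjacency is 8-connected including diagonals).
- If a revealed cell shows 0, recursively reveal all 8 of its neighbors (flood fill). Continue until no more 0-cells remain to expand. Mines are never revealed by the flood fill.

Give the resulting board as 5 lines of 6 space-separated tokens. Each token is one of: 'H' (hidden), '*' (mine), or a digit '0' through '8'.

H H H H * H
H H H H H H
H H H H H H
H H H H H H
H H H H H H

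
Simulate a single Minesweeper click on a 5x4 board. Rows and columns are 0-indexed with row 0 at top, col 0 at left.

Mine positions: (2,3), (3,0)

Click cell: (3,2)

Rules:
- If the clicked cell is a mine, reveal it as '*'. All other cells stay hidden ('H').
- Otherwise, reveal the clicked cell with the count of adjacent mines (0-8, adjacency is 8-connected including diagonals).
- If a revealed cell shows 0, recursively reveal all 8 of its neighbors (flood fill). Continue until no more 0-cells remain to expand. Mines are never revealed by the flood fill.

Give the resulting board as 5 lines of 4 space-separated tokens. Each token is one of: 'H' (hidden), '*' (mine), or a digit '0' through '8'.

H H H H
H H H H
H H H H
H H 1 H
H H H H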